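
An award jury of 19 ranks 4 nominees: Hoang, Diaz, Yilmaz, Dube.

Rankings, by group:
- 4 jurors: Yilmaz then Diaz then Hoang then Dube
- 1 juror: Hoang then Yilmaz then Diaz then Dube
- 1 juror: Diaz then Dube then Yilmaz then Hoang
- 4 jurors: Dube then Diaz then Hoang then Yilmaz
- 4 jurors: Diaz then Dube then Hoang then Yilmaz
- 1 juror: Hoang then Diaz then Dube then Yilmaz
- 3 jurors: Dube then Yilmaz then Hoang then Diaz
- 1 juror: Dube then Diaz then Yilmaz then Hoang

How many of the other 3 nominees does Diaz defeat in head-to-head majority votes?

Diaz against each rival (19 jurors):
Diaz–Hoang: Diaz 14–5.
Diaz vs Yilmaz: 1+4+4+1+1 = 11 for Diaz, 8 for Yilmaz — Diaz by 11–8.
Diaz–Dube: Diaz 11–8.
Diaz beats Hoang, Yilmaz, Dube — 3 pairwise wins.

3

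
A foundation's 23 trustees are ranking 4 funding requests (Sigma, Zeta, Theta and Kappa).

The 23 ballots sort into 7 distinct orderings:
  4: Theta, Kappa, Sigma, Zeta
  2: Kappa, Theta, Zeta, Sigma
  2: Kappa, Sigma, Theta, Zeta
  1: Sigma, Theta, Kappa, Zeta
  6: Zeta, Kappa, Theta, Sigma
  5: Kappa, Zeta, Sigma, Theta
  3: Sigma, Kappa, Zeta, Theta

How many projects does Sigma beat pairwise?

Sigma against each rival (23 reviewers):
Sigma vs Zeta: 10 to 13, Zeta.
Sigma vs Theta: 2+1+5+3 = 11 for Sigma, 12 for Theta — Theta by 12–11.
Sigma vs Kappa: Kappa wins 19–4.
Sigma beats no one; loses to Zeta, Theta, Kappa — 0 pairwise wins.

0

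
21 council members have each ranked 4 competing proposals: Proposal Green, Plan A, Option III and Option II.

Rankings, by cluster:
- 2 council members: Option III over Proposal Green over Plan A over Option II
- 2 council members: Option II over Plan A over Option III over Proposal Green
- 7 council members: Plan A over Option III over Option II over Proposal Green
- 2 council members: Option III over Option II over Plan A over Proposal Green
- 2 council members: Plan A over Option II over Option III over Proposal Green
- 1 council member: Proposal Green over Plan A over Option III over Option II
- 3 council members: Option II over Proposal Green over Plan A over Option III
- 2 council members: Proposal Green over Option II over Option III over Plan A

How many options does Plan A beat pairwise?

Plan A against each rival (21 council members):
Plan A vs Proposal Green: Plan A, 13–8.
Plan A vs Option III: Plan A wins 15–6.
Plan A vs Option II: 12 to 9, Plan A.
Plan A beats Proposal Green, Option III, Option II — 3 pairwise wins.

3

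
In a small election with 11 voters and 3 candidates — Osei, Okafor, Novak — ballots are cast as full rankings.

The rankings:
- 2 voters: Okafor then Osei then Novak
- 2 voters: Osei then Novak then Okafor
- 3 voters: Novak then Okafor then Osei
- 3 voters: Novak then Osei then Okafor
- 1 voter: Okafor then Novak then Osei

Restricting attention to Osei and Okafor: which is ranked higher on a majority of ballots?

Ballots ranking Osei above Okafor: 2 + 3 = 5.
Ballots ranking Okafor above Osei: 11 − 5 = 6.
Okafor wins the head-to-head 6–5.

Okafor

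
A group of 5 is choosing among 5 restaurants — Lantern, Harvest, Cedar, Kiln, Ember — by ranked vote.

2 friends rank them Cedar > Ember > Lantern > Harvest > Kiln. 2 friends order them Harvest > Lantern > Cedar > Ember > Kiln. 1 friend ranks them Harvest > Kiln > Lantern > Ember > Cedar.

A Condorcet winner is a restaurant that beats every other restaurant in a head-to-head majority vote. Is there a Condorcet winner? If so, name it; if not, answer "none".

Harvest

Pairwise majorities:
Lantern vs Harvest: Harvest wins 3–2.
Lantern vs Cedar: Lantern preferred on 2+1 = 3 ballots; Lantern wins 3–2.
Lantern vs Kiln: Lantern is ranked higher on 2+2 = 4 ballots, Kiln on 1. Lantern wins 4–1.
Lantern–Ember: Lantern 3–2.
Harvest–Cedar: Harvest 3–2.
Harvest vs Kiln: Harvest preferred on 2+2+1 = 5 ballots; Harvest wins 5–0.
Harvest vs Ember: 3 to 2, Harvest.
Cedar vs Kiln: Cedar preferred on 2+2 = 4 ballots; Cedar wins 4–1.
Cedar vs Ember: 4 to 1, Cedar.
Kiln vs Ember: 1 to 4, Ember.
Harvest wins every pairwise contest, so Harvest is the Condorcet winner.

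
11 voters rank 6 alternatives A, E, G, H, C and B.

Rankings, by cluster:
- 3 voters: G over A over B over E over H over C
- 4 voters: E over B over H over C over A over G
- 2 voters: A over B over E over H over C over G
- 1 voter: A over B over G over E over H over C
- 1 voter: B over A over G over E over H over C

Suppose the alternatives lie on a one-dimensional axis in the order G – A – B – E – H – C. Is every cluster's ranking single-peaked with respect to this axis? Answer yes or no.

Axis positions: G=1, A=2, B=3, E=4, H=5, C=6.
Cluster 1 (peak G at position 1): ranking walks positions 1-2-3-4-5-6, expanding outward from the peak — single-peaked.
Cluster 2 (peak E at position 4): ranking walks positions 4-3-5-6-2-1, expanding outward from the peak — single-peaked.
Cluster 3 (peak A at position 2): ranking walks positions 2-3-4-5-6-1, expanding outward from the peak — single-peaked.
Cluster 4 (peak A at position 2): ranking walks positions 2-3-1-4-5-6, expanding outward from the peak — single-peaked.
Cluster 5 (peak B at position 3): ranking walks positions 3-2-1-4-5-6, expanding outward from the peak — single-peaked.
Every ranking is single-peaked on this axis.

yes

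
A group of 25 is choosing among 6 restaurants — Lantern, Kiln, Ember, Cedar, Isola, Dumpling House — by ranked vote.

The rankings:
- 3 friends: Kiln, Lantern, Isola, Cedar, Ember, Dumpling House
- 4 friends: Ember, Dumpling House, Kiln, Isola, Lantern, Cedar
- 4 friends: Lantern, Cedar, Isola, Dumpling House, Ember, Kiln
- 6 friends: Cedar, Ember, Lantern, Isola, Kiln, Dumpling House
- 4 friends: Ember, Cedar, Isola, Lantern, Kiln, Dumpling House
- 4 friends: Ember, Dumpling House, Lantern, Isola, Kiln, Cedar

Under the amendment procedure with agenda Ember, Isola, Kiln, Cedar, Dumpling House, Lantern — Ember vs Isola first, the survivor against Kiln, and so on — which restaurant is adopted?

Round 1: Ember vs Isola — 18–7, Ember advances.
Round 2: Ember vs Kiln — 22–3, Ember advances.
Round 3: Ember vs Cedar — 12–13, Cedar advances.
Round 4: Cedar vs Dumpling House — 17–8, Cedar advances.
Round 5: Cedar vs Lantern — 10–15, Lantern advances.
Lantern survives the agenda.

Lantern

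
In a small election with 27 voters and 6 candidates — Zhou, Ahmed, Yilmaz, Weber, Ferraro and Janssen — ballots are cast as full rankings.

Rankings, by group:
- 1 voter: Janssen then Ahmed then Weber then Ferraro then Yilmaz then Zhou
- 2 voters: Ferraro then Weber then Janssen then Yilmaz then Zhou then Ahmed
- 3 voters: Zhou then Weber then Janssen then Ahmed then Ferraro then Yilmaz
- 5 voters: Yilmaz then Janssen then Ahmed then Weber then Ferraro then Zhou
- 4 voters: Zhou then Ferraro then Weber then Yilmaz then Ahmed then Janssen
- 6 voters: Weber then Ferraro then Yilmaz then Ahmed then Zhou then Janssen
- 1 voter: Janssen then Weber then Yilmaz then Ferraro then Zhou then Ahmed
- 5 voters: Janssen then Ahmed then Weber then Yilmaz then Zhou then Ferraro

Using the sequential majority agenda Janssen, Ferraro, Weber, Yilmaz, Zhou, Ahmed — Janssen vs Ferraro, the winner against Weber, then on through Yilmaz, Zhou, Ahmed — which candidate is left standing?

Weber

Round 1: Janssen vs Ferraro — 15–12, Janssen advances.
Round 2: Janssen vs Weber — 12–15, Weber advances.
Round 3: Weber vs Yilmaz — 22–5, Weber advances.
Round 4: Weber vs Zhou — 20–7, Weber advances.
Round 5: Weber vs Ahmed — 16–11, Weber advances.
The agenda winner is Weber.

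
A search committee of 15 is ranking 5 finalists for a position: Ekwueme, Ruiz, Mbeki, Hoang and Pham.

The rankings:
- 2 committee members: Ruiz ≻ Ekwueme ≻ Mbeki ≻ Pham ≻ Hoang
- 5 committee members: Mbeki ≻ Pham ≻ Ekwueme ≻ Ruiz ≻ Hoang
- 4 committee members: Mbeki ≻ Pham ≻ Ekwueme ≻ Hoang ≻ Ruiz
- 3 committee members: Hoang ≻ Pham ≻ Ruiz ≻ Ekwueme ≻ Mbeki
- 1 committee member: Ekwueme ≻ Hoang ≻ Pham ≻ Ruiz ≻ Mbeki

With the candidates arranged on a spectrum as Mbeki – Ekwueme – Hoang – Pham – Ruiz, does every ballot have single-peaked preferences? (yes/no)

no

Axis positions: Mbeki=1, Ekwueme=2, Hoang=3, Pham=4, Ruiz=5.
Faction 1: ranking walks positions 5-2-1-4-3; Ekwueme is ranked above Pham even though Pham lies between Ekwueme and the peak Ruiz on the axis — preferences dip and rise again. Not single-peaked.
Faction 2: ranking walks positions 1-4-2-5-3; Pham is ranked above Ekwueme even though Ekwueme lies between Pham and the peak Mbeki on the axis — preferences dip and rise again. Not single-peaked.
Faction 3: ranking walks positions 1-4-2-3-5; Pham is ranked above Ekwueme even though Ekwueme lies between Pham and the peak Mbeki on the axis — preferences dip and rise again. Not single-peaked.
Faction 4 (peak Hoang at position 3): ranking walks positions 3-4-5-2-1, expanding outward from the peak — single-peaked.
Faction 5 (peak Ekwueme at position 2): ranking walks positions 2-3-4-5-1, expanding outward from the peak — single-peaked.
Faction 1 violates single-peakedness, so the profile is not single-peaked on this axis.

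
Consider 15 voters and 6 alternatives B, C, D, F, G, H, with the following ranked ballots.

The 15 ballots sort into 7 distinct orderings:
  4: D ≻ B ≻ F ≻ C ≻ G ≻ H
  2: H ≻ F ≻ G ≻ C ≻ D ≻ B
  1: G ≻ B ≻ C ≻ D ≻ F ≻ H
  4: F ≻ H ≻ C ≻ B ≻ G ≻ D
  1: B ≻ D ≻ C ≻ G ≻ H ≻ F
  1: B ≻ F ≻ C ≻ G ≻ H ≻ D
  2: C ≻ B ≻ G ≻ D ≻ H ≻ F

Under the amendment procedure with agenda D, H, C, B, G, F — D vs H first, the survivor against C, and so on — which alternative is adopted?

Round 1: D vs H — 8–7, D advances.
Round 2: D vs C — 5–10, C advances.
Round 3: C vs B — 8–7, C advances.
Round 4: C vs G — 12–3, C advances.
Round 5: C vs F — 4–11, F advances.
The agenda winner is F.

F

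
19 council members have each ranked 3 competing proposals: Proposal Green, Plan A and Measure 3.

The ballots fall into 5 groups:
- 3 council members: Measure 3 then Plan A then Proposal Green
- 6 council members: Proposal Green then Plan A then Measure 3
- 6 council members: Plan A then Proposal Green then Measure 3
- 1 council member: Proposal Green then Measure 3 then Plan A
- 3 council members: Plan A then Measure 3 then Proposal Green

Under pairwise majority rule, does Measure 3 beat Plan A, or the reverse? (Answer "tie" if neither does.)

Ballots ranking Measure 3 above Plan A: 3 + 1 = 4.
Ballots ranking Plan A above Measure 3: 19 − 4 = 15.
Plan A wins the head-to-head 15–4.

Plan A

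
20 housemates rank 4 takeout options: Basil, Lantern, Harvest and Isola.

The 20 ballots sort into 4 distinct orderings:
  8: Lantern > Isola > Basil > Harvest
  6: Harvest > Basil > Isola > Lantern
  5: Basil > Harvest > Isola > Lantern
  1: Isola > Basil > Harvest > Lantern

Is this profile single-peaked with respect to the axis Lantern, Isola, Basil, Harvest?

Axis positions: Lantern=1, Isola=2, Basil=3, Harvest=4.
Cluster 1 (peak Lantern at position 1): ranking walks positions 1-2-3-4, expanding outward from the peak — single-peaked.
Cluster 2 (peak Harvest at position 4): ranking walks positions 4-3-2-1, expanding outward from the peak — single-peaked.
Cluster 3 (peak Basil at position 3): ranking walks positions 3-4-2-1, expanding outward from the peak — single-peaked.
Cluster 4 (peak Isola at position 2): ranking walks positions 2-3-4-1, expanding outward from the peak — single-peaked.
Every ranking is single-peaked on this axis.

yes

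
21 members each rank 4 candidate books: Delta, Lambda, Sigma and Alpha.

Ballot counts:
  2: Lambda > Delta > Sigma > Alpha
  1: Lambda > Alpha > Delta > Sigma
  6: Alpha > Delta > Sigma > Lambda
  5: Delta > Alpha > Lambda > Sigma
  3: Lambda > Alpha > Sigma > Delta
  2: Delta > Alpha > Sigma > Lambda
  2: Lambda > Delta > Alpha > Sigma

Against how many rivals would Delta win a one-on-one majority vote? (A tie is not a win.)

Delta against each rival (21 members):
Delta vs Lambda: Delta is ranked higher on 6+5+2 = 13 ballots, Lambda on 8. Delta wins 13–8.
Delta vs Sigma: 2+1+6+5+2+2 = 18 for Delta, 3 for Sigma — Delta by 18–3.
Delta vs Alpha: 2+5+2+2 = 11 for Delta, 10 for Alpha — Delta by 11–10.
Delta beats Lambda, Sigma, Alpha — 3 pairwise wins.

3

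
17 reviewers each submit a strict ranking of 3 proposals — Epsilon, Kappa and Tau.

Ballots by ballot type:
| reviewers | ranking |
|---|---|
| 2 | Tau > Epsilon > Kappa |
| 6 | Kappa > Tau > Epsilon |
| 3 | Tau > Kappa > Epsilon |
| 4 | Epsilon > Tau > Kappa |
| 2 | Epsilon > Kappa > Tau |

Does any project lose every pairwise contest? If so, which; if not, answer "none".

Epsilon

Head-to-head results (17 reviewers):
Epsilon vs Kappa: Kappa wins 9–8.
Epsilon vs Tau: Tau, 11–6.
Kappa vs Tau: 8 to 9, Tau.
Only Epsilon has no wins; Epsilon is the Condorcet loser.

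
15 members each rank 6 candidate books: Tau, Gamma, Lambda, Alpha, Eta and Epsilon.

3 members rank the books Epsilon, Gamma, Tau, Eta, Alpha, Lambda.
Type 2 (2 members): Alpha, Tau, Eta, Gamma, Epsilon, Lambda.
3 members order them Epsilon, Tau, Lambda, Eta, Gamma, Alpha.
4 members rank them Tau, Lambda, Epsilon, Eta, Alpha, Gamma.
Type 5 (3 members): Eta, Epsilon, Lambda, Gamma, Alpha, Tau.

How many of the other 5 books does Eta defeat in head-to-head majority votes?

3

Eta against each rival (15 members):
Eta vs Tau: 3 for Eta, 12 for Tau — Tau by 12–3.
Eta vs Gamma: Eta wins 12–3.
Eta vs Lambda: Eta, 8–7.
Eta vs Alpha: Eta, 13–2.
Eta vs Epsilon: Eta is ranked higher on 2+3 = 5 ballots, Epsilon on 10. Epsilon wins 10–5.
Eta beats Gamma, Lambda, Alpha; loses to Tau, Epsilon — 3 pairwise wins.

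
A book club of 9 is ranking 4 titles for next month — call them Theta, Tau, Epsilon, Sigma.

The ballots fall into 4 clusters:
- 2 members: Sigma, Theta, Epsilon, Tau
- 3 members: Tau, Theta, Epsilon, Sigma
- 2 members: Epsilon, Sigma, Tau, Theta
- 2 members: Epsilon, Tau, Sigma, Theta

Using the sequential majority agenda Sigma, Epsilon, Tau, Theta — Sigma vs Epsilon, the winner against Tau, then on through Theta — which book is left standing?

Round 1: Sigma vs Epsilon — 2–7, Epsilon advances.
Round 2: Epsilon vs Tau — 6–3, Epsilon advances.
Round 3: Epsilon vs Theta — 4–5, Theta advances.
Theta survives the agenda.

Theta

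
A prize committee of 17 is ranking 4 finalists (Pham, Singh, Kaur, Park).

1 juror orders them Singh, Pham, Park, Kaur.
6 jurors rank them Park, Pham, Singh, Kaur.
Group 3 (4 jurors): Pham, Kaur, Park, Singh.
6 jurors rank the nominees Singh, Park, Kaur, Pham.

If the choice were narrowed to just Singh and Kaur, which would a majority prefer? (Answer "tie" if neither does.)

Ballots ranking Singh above Kaur: 1 + 6 + 6 = 13.
Ballots ranking Kaur above Singh: 17 − 13 = 4.
Singh wins the head-to-head 13–4.

Singh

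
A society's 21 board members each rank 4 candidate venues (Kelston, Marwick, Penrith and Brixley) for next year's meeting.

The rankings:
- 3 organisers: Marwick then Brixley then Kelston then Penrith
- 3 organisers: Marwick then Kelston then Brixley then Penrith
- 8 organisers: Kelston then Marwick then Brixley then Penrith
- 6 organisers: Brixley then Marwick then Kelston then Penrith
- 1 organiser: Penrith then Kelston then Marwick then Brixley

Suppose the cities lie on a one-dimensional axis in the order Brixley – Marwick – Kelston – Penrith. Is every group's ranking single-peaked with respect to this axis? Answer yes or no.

Axis positions: Brixley=1, Marwick=2, Kelston=3, Penrith=4.
Group 1 (peak Marwick at position 2): ranking walks positions 2-1-3-4, expanding outward from the peak — single-peaked.
Group 2 (peak Marwick at position 2): ranking walks positions 2-3-1-4, expanding outward from the peak — single-peaked.
Group 3 (peak Kelston at position 3): ranking walks positions 3-2-1-4, expanding outward from the peak — single-peaked.
Group 4 (peak Brixley at position 1): ranking walks positions 1-2-3-4, expanding outward from the peak — single-peaked.
Group 5 (peak Penrith at position 4): ranking walks positions 4-3-2-1, expanding outward from the peak — single-peaked.
Every ranking is single-peaked on this axis.

yes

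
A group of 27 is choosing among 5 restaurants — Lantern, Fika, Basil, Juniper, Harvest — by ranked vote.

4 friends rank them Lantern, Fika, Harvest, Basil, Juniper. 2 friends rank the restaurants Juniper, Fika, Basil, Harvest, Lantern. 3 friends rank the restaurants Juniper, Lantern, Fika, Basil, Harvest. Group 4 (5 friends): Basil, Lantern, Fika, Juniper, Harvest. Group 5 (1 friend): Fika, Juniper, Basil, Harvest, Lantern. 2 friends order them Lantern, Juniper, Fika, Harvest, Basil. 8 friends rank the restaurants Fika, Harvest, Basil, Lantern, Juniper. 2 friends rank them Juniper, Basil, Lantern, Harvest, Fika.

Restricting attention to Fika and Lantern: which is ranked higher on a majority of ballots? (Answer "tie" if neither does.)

Ballots ranking Fika above Lantern: 2 + 1 + 8 = 11.
Ballots ranking Lantern above Fika: 27 − 11 = 16.
Lantern wins the head-to-head 16–11.

Lantern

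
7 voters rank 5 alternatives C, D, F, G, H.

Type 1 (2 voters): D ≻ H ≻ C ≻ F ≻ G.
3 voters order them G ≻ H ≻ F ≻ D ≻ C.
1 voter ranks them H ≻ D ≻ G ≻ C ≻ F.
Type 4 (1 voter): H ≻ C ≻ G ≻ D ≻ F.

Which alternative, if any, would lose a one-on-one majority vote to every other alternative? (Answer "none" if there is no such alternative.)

F

Head-to-head results (7 voters):
C vs D: D, 6–1.
C vs F: 4 to 3, C.
C vs G: 2+1 = 3 for C, 4 for G — G by 4–3.
C vs H: C is ranked higher on 0 ballots, H on 7. H wins 7–0.
D vs F: D wins 4–3.
D vs G: G wins 4–3.
D vs H: H, 5–2.
F–G: G 5–2.
F vs H: H, 7–0.
G vs H: 3 for G, 4 for H — H by 4–3.
F loses to every other alternative — it is the Condorcet loser.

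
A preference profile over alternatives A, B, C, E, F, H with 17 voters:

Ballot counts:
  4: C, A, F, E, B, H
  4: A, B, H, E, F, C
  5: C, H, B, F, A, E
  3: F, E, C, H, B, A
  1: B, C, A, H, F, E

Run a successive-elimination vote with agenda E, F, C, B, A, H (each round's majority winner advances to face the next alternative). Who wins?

Round 1: E vs F — 4–13, F advances.
Round 2: F vs C — 7–10, C advances.
Round 3: C vs B — 12–5, C advances.
Round 4: C vs A — 13–4, C advances.
Round 5: C vs H — 13–4, C advances.
The agenda winner is C.

C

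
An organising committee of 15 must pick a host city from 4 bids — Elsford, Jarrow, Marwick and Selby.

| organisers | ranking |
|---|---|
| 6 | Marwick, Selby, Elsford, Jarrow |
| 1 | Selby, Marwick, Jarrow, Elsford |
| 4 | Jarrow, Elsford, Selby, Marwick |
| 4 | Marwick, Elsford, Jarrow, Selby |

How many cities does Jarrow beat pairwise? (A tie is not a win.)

1

Jarrow against each rival (15 organisers):
Jarrow vs Elsford: 5 to 10, Elsford.
Jarrow–Marwick: Marwick 11–4.
Jarrow vs Selby: Jarrow preferred on 4+4 = 8 ballots; Jarrow wins 8–7.
Jarrow beats Selby; loses to Elsford, Marwick — 1 pairwise win.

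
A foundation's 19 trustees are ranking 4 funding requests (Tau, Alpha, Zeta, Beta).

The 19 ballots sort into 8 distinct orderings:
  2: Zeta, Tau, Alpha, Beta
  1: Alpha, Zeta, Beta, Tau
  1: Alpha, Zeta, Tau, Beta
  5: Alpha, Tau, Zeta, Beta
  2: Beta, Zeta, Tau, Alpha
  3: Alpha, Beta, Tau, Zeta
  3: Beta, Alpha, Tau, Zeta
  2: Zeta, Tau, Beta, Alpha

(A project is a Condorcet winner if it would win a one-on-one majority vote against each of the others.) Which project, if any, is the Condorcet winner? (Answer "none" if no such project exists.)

Alpha

Pairwise majorities:
Tau vs Alpha: Alpha, 13–6.
Tau vs Zeta: Tau, 11–8.
Tau–Beta: Tau 10–9.
Alpha vs Zeta: Alpha, 13–6.
Alpha vs Beta: Alpha wins 12–7.
Zeta–Beta: Zeta 11–8.
Only Alpha has no losses; Alpha is the Condorcet winner.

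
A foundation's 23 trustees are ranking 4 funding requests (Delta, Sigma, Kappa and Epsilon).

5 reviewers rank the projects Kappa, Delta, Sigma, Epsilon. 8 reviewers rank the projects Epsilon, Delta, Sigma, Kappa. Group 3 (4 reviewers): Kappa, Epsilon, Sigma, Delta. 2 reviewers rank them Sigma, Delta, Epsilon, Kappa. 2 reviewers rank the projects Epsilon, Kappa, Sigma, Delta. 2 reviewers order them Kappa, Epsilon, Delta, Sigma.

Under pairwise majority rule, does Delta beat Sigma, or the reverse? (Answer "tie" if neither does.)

Ballots ranking Delta above Sigma: 5 + 8 + 2 = 15.
Ballots ranking Sigma above Delta: 23 − 15 = 8.
Delta wins the head-to-head 15–8.

Delta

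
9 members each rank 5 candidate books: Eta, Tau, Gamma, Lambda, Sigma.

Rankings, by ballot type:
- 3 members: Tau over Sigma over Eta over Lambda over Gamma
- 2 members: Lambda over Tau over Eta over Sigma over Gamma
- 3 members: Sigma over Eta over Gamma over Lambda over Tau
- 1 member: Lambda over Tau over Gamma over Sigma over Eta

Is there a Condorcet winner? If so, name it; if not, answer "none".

none

Pairwise majorities:
Eta vs Tau: 3 for Eta, 6 for Tau — Tau by 6–3.
Eta vs Gamma: Eta preferred on 3+2+3 = 8 ballots; Eta wins 8–1.
Eta vs Lambda: Eta is ranked higher on 3+3 = 6 ballots, Lambda on 3. Eta wins 6–3.
Eta vs Sigma: Eta preferred on 2 ballots; Sigma wins 7–2.
Tau vs Gamma: Tau preferred on 3+2+1 = 6 ballots; Tau wins 6–3.
Tau vs Lambda: 3 to 6, Lambda.
Tau vs Sigma: 6 to 3, Tau.
Gamma vs Lambda: 3 to 6, Lambda.
Gamma vs Sigma: Gamma is ranked higher on 1 ballot, Sigma on 8. Sigma wins 8–1.
Lambda vs Sigma: Lambda is ranked higher on 2+1 = 3 ballots, Sigma on 6. Sigma wins 6–3.
Each book drops at least one matchup (Eta loses to Tau; Tau loses to Lambda; Gamma loses to Eta; Lambda loses to Eta; Sigma loses to Tau); the cycle Eta > Lambda > Tau > Eta rules out a Condorcet winner.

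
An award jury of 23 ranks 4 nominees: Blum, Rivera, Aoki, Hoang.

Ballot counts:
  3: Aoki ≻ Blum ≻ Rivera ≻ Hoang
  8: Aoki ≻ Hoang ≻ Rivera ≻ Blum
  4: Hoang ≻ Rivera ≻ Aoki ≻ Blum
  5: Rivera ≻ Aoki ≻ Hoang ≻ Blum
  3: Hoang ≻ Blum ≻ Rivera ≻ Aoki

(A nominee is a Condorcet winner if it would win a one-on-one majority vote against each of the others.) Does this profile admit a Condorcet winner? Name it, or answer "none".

none

Check each pair by majority over 23 ballots:
Blum vs Rivera: Blum is ranked higher on 3+3 = 6 ballots, Rivera on 17. Rivera wins 17–6.
Blum vs Aoki: Blum preferred on 3 ballots; Aoki wins 20–3.
Blum vs Hoang: 3 for Blum, 20 for Hoang — Hoang by 20–3.
Rivera vs Aoki: Rivera is ranked higher on 4+5+3 = 12 ballots, Aoki on 11. Rivera wins 12–11.
Rivera vs Hoang: Rivera preferred on 3+5 = 8 ballots; Hoang wins 15–8.
Aoki vs Hoang: 16 to 7, Aoki.
Every nominee loses at least once (Blum loses to Rivera; Rivera loses to Hoang; Aoki loses to Rivera; Hoang loses to Aoki). The majority relation contains the cycle Rivera → Aoki → Hoang → Rivera, so there is no Condorcet winner.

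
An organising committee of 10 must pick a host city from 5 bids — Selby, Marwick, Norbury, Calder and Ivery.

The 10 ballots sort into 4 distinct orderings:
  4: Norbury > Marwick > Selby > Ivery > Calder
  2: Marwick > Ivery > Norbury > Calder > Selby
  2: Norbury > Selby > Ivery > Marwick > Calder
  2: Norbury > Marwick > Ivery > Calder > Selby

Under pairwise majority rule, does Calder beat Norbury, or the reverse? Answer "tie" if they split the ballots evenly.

Norbury

No ballot ranks Calder above Norbury: 0.
Ballots ranking Norbury above Calder: 10 − 0 = 10.
Norbury wins the head-to-head 10–0.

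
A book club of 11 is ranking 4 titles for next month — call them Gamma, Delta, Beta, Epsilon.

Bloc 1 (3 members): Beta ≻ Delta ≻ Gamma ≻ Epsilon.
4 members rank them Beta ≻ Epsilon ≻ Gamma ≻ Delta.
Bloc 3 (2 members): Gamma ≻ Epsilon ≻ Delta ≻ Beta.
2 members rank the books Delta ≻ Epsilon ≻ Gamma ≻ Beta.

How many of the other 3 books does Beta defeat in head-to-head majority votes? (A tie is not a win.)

Beta against each rival (11 members):
Beta vs Gamma: Beta, 7–4.
Beta vs Delta: Beta wins 7–4.
Beta vs Epsilon: Beta is ranked higher on 3+4 = 7 ballots, Epsilon on 4. Beta wins 7–4.
Beta beats Gamma, Delta, Epsilon — 3 pairwise wins.

3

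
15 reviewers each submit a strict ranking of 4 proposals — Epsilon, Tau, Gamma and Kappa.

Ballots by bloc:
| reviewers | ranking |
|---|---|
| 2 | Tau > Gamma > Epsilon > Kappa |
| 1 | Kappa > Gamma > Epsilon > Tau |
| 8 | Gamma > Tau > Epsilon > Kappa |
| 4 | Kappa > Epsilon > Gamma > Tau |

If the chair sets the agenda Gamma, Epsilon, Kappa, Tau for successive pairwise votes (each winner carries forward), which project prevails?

Round 1: Gamma vs Epsilon — 11–4, Gamma advances.
Round 2: Gamma vs Kappa — 10–5, Gamma advances.
Round 3: Gamma vs Tau — 13–2, Gamma advances.
Gamma survives the agenda.

Gamma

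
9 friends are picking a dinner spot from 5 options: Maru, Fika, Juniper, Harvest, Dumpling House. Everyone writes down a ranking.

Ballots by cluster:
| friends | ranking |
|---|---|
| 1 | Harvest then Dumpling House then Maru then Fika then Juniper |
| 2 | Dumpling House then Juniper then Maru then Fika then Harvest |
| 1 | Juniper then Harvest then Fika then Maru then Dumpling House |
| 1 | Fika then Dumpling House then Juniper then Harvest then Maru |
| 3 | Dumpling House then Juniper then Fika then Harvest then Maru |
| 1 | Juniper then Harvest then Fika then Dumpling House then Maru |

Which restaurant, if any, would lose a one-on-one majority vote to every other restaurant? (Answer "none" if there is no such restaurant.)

Head-to-head results (9 friends):
Maru vs Fika: 1+2 = 3 for Maru, 6 for Fika — Fika by 6–3.
Maru–Juniper: Juniper 8–1.
Maru vs Harvest: Harvest, 7–2.
Maru–Dumpling House: Dumpling House 8–1.
Fika–Juniper: Juniper 7–2.
Fika vs Harvest: Fika preferred on 2+1+3 = 6 ballots; Fika wins 6–3.
Fika vs Dumpling House: Dumpling House, 6–3.
Juniper vs Harvest: Juniper wins 8–1.
Juniper vs Dumpling House: Dumpling House wins 7–2.
Harvest vs Dumpling House: Dumpling House wins 6–3.
Maru loses to every other restaurant — it is the Condorcet loser.

Maru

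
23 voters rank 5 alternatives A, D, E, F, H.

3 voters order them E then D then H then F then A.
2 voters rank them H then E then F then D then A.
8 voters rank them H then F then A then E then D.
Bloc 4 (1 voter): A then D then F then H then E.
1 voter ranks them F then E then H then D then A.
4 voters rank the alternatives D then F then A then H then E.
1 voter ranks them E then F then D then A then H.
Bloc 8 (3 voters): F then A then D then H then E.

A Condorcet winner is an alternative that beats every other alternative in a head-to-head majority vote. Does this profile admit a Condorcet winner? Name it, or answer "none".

none

Pairwise majorities:
A vs D: A is ranked higher on 8+1+3 = 12 ballots, D on 11. A wins 12–11.
A vs E: A wins 16–7.
A vs F: 1 for A, 22 for F — F by 22–1.
A vs H: H wins 14–9.
D vs E: D preferred on 1+4+3 = 8 ballots; E wins 15–8.
D vs F: F wins 15–8.
D vs H: D is ranked higher on 3+1+4+1+3 = 12 ballots, H on 11. D wins 12–11.
E vs F: F, 17–6.
E vs H: H, 18–5.
F–H: H 13–10.
No alternative is unbeaten: A loses to F; D loses to A; E loses to A; F loses to H; H loses to D. In particular A > D > H > A is a majority cycle — no Condorcet winner exists.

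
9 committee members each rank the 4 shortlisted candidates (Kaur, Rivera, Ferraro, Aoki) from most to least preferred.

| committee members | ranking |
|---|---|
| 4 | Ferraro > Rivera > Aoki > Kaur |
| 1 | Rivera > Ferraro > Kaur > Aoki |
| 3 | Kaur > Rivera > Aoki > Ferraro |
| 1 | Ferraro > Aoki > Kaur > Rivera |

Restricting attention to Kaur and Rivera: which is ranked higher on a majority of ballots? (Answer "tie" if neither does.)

Rivera

Ballots ranking Kaur above Rivera: 3 + 1 = 4.
Ballots ranking Rivera above Kaur: 9 − 4 = 5.
Rivera wins the head-to-head 5–4.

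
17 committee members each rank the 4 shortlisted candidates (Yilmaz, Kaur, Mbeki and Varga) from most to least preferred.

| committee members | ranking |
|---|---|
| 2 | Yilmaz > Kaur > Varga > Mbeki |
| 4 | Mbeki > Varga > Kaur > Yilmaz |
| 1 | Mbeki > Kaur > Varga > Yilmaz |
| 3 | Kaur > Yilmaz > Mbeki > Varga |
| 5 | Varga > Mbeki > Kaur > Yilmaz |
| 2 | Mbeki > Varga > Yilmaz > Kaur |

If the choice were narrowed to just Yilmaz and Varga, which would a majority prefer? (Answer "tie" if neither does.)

Varga

Ballots ranking Yilmaz above Varga: 2 + 3 = 5.
Ballots ranking Varga above Yilmaz: 17 − 5 = 12.
Varga wins the head-to-head 12–5.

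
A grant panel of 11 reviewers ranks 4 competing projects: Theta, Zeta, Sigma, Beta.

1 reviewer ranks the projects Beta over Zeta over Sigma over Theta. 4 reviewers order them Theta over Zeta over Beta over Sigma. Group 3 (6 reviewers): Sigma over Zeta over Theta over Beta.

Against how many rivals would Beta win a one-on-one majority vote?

Beta against each rival (11 reviewers):
Beta–Theta: Theta 10–1.
Beta vs Zeta: 1 for Beta, 10 for Zeta — Zeta by 10–1.
Beta vs Sigma: 5 to 6, Sigma.
Beta beats no one; loses to Theta, Zeta, Sigma — 0 pairwise wins.

0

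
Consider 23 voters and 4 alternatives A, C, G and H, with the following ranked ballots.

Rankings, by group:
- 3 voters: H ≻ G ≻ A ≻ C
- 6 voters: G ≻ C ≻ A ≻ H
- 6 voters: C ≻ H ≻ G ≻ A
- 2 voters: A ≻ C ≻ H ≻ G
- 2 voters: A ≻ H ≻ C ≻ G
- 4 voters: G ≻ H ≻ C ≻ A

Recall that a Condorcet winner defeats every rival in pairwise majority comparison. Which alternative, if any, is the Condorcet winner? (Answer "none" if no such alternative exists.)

Check each pair by majority over 23 ballots:
A–C: C 16–7.
A vs G: G, 19–4.
A vs H: H wins 13–10.
C vs G: G wins 13–10.
C vs H: C wins 14–9.
G vs H: H, 13–10.
Each alternative drops at least one matchup (A loses to C; C loses to G; G loses to H; H loses to C); the cycle C beats H beats G beats C rules out a Condorcet winner.

none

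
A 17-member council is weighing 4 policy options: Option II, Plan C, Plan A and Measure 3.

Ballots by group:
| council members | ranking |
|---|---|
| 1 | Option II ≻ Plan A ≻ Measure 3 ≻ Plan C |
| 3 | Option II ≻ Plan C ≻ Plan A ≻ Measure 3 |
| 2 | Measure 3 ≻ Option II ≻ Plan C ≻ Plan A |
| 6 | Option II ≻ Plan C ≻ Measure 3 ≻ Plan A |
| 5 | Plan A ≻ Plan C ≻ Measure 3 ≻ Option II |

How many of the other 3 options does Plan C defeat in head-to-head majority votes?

Plan C against each rival (17 council members):
Plan C vs Option II: 5 to 12, Option II.
Plan C vs Plan A: Plan C, 11–6.
Plan C vs Measure 3: Plan C wins 14–3.
Plan C beats Plan A, Measure 3; loses to Option II — 2 pairwise wins.

2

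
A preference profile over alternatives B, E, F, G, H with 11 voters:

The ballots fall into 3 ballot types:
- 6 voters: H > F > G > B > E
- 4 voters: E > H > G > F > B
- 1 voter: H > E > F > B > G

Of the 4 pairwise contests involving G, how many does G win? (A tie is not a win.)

2

G against each rival (11 voters):
G vs B: G wins 10–1.
G vs E: G wins 6–5.
G vs F: F, 7–4.
G vs H: 0 for G, 11 for H — H by 11–0.
G beats B, E; loses to F, H — 2 pairwise wins.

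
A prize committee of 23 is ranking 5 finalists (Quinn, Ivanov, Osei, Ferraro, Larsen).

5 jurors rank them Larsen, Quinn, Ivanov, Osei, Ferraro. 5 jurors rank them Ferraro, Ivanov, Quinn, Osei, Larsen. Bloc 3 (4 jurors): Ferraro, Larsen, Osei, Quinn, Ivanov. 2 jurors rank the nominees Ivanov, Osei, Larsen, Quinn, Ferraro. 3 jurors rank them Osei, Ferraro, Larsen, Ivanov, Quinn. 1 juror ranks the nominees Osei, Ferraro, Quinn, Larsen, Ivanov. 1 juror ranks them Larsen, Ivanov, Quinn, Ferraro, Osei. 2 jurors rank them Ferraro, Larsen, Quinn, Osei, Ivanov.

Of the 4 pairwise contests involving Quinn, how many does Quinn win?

Quinn against each rival (23 jurors):
Quinn vs Ivanov: Quinn wins 12–11.
Quinn–Osei: Quinn 13–10.
Quinn vs Ferraro: Quinn is ranked higher on 5+2+1 = 8 ballots, Ferraro on 15. Ferraro wins 15–8.
Quinn–Larsen: Larsen 17–6.
Quinn beats Ivanov, Osei; loses to Ferraro, Larsen — 2 pairwise wins.

2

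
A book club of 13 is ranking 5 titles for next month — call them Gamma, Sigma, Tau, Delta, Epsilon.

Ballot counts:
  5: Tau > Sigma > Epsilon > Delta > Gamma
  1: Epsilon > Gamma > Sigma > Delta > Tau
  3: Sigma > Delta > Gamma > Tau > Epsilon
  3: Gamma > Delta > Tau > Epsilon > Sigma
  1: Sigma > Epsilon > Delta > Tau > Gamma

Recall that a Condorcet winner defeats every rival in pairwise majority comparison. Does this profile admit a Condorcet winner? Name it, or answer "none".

none

Head-to-head results (13 members):
Gamma vs Sigma: Sigma, 9–4.
Gamma vs Tau: Gamma, 7–6.
Gamma vs Delta: Delta, 9–4.
Gamma vs Epsilon: Epsilon wins 7–6.
Sigma vs Tau: Tau, 8–5.
Sigma vs Delta: Sigma, 10–3.
Sigma vs Epsilon: Sigma, 9–4.
Tau vs Delta: Delta wins 8–5.
Tau vs Epsilon: Tau, 11–2.
Delta–Epsilon: Epsilon 7–6.
No book is unbeaten: Gamma loses to Sigma; Sigma loses to Tau; Tau loses to Gamma; Delta loses to Sigma; Epsilon loses to Sigma. In particular Gamma beats Tau beats Sigma beats Gamma is a majority cycle — no Condorcet winner exists.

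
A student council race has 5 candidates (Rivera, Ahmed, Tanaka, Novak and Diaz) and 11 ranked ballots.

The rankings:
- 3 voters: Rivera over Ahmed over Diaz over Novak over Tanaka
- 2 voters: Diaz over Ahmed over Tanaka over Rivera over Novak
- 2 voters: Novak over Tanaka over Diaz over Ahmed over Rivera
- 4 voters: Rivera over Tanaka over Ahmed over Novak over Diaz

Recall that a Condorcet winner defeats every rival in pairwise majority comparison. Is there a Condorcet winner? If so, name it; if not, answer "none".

Check each pair by majority over 11 ballots:
Rivera vs Ahmed: Rivera wins 7–4.
Rivera vs Tanaka: Rivera is ranked higher on 3+4 = 7 ballots, Tanaka on 4. Rivera wins 7–4.
Rivera vs Novak: 9 to 2, Rivera.
Rivera vs Diaz: Rivera preferred on 3+4 = 7 ballots; Rivera wins 7–4.
Ahmed vs Tanaka: Ahmed preferred on 3+2 = 5 ballots; Tanaka wins 6–5.
Ahmed vs Novak: Ahmed is ranked higher on 3+2+4 = 9 ballots, Novak on 2. Ahmed wins 9–2.
Ahmed vs Diaz: Ahmed preferred on 3+4 = 7 ballots; Ahmed wins 7–4.
Tanaka–Novak: Tanaka 6–5.
Tanaka vs Diaz: Tanaka is ranked higher on 2+4 = 6 ballots, Diaz on 5. Tanaka wins 6–5.
Novak vs Diaz: Novak wins 6–5.
Rivera defeats every rival head-to-head and is the Condorcet winner.

Rivera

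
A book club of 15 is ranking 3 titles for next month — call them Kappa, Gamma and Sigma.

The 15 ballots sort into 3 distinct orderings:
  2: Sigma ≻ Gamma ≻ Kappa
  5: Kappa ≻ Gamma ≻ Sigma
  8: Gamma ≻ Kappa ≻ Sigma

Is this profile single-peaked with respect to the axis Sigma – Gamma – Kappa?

yes

Axis positions: Sigma=1, Gamma=2, Kappa=3.
Ballot type 1 (peak Sigma at position 1): ranking walks positions 1-2-3, expanding outward from the peak — single-peaked.
Ballot type 2 (peak Kappa at position 3): ranking walks positions 3-2-1, expanding outward from the peak — single-peaked.
Ballot type 3 (peak Gamma at position 2): ranking walks positions 2-3-1, expanding outward from the peak — single-peaked.
Every ranking is single-peaked on this axis.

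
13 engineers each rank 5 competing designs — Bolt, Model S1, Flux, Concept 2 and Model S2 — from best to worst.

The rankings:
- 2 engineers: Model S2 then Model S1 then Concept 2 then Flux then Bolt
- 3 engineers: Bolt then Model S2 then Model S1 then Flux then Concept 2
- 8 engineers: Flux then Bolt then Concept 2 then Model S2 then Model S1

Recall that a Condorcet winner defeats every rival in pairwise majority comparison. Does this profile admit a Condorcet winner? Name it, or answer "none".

Flux

Check each pair by majority over 13 ballots:
Bolt vs Model S1: Bolt preferred on 3+8 = 11 ballots; Bolt wins 11–2.
Bolt vs Flux: Bolt preferred on 3 ballots; Flux wins 10–3.
Bolt vs Concept 2: Bolt is ranked higher on 3+8 = 11 ballots, Concept 2 on 2. Bolt wins 11–2.
Bolt vs Model S2: 11 to 2, Bolt.
Model S1 vs Flux: 5 to 8, Flux.
Model S1 vs Concept 2: 2+3 = 5 for Model S1, 8 for Concept 2 — Concept 2 by 8–5.
Model S1 vs Model S2: Model S1 preferred on 0 ballots; Model S2 wins 13–0.
Flux vs Concept 2: Flux preferred on 3+8 = 11 ballots; Flux wins 11–2.
Flux vs Model S2: Flux is ranked higher on 8 ballots, Model S2 on 5. Flux wins 8–5.
Concept 2 vs Model S2: 8 to 5, Concept 2.
Flux beats each of Bolt, Model S1, Concept 2, Model S2 — Flux is the Condorcet winner.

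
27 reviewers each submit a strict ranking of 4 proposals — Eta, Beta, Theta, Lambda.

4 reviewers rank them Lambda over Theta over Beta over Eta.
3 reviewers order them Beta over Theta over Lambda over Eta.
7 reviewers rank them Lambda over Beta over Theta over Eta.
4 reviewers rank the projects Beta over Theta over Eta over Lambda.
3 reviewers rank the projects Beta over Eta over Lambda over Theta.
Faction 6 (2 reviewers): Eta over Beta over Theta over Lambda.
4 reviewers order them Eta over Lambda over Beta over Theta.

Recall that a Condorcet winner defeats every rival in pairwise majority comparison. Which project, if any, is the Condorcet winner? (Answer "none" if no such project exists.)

Lambda

Pairwise majorities:
Eta vs Beta: Beta, 21–6.
Eta vs Theta: Eta preferred on 3+2+4 = 9 ballots; Theta wins 18–9.
Eta vs Lambda: 13 to 14, Lambda.
Beta vs Theta: Beta, 23–4.
Beta vs Lambda: 3+4+3+2 = 12 for Beta, 15 for Lambda — Lambda by 15–12.
Theta vs Lambda: Lambda, 18–9.
Lambda defeats every rival head-to-head and is the Condorcet winner.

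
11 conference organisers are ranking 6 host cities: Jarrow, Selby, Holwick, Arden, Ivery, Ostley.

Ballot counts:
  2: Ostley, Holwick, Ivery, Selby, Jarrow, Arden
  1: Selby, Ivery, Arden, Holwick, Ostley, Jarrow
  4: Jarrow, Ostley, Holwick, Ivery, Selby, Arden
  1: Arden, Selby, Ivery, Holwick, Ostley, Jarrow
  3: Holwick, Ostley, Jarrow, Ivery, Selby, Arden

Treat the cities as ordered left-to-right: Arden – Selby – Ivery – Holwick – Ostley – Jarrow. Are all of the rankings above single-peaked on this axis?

Axis positions: Arden=1, Selby=2, Ivery=3, Holwick=4, Ostley=5, Jarrow=6.
Group 1 (peak Ostley at position 5): ranking walks positions 5-4-3-2-6-1, expanding outward from the peak — single-peaked.
Group 2 (peak Selby at position 2): ranking walks positions 2-3-1-4-5-6, expanding outward from the peak — single-peaked.
Group 3 (peak Jarrow at position 6): ranking walks positions 6-5-4-3-2-1, expanding outward from the peak — single-peaked.
Group 4 (peak Arden at position 1): ranking walks positions 1-2-3-4-5-6, expanding outward from the peak — single-peaked.
Group 5 (peak Holwick at position 4): ranking walks positions 4-5-6-3-2-1, expanding outward from the peak — single-peaked.
Every ranking is single-peaked on this axis.

yes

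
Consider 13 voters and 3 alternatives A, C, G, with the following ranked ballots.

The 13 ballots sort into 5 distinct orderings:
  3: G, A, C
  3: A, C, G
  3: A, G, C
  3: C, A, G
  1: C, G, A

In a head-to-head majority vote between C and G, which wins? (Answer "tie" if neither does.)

Ballots ranking C above G: 3 + 3 + 1 = 7.
Ballots ranking G above C: 13 − 7 = 6.
C wins the head-to-head 7–6.

C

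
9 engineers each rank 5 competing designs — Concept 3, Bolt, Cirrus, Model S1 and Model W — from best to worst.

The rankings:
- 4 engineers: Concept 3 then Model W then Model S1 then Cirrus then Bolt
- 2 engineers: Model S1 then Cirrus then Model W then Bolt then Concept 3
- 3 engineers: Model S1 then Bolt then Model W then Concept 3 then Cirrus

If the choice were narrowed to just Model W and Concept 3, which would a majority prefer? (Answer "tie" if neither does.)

Model W

Ballots ranking Model W above Concept 3: 2 + 3 = 5.
Ballots ranking Concept 3 above Model W: 9 − 5 = 4.
Model W wins the head-to-head 5–4.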